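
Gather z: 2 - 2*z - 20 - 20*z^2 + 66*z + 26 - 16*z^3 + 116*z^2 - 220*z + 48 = -16*z^3 + 96*z^2 - 156*z + 56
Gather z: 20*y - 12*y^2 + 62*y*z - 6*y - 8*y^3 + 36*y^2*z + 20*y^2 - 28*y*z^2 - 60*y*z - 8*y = -8*y^3 + 8*y^2 - 28*y*z^2 + 6*y + z*(36*y^2 + 2*y)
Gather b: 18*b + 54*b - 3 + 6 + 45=72*b + 48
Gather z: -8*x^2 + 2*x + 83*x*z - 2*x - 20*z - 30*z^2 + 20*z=-8*x^2 + 83*x*z - 30*z^2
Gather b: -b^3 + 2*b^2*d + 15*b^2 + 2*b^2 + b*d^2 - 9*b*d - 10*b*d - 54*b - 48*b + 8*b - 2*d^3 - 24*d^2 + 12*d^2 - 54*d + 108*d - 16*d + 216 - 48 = -b^3 + b^2*(2*d + 17) + b*(d^2 - 19*d - 94) - 2*d^3 - 12*d^2 + 38*d + 168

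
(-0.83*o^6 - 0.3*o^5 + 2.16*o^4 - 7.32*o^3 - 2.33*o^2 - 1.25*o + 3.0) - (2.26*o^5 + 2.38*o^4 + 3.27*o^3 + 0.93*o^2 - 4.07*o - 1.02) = -0.83*o^6 - 2.56*o^5 - 0.22*o^4 - 10.59*o^3 - 3.26*o^2 + 2.82*o + 4.02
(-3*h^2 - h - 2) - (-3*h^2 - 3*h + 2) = 2*h - 4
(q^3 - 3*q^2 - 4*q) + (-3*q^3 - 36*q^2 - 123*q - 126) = -2*q^3 - 39*q^2 - 127*q - 126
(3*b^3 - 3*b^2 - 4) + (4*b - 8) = 3*b^3 - 3*b^2 + 4*b - 12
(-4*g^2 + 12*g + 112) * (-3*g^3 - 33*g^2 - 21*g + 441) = 12*g^5 + 96*g^4 - 648*g^3 - 5712*g^2 + 2940*g + 49392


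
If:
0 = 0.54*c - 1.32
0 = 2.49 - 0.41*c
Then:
No Solution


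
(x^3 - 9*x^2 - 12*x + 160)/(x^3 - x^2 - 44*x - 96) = (x - 5)/(x + 3)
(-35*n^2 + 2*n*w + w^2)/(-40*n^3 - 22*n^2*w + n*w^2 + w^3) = (7*n + w)/(8*n^2 + 6*n*w + w^2)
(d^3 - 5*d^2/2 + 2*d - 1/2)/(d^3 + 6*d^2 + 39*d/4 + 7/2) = 2*(2*d^3 - 5*d^2 + 4*d - 1)/(4*d^3 + 24*d^2 + 39*d + 14)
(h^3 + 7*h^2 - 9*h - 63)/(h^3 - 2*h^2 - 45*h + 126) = (h + 3)/(h - 6)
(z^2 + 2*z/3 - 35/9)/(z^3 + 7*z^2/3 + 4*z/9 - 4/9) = (9*z^2 + 6*z - 35)/(9*z^3 + 21*z^2 + 4*z - 4)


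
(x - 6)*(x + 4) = x^2 - 2*x - 24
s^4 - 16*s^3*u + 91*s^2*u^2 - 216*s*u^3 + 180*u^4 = (s - 6*u)*(s - 5*u)*(s - 3*u)*(s - 2*u)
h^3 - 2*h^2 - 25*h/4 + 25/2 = (h - 5/2)*(h - 2)*(h + 5/2)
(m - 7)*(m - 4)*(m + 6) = m^3 - 5*m^2 - 38*m + 168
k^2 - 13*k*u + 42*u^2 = (k - 7*u)*(k - 6*u)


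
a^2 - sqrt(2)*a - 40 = (a - 5*sqrt(2))*(a + 4*sqrt(2))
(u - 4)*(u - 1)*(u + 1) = u^3 - 4*u^2 - u + 4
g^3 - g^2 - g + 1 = (g - 1)^2*(g + 1)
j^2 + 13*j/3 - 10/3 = (j - 2/3)*(j + 5)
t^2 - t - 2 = (t - 2)*(t + 1)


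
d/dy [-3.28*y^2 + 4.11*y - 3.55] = 4.11 - 6.56*y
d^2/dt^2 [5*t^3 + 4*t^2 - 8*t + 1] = 30*t + 8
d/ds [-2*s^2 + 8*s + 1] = 8 - 4*s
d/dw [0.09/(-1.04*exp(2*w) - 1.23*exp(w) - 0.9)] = (0.1872*exp(w) + 0.1107)*exp(w)/(1.04*exp(2*w) + 1.23*exp(w) + 0.9)^2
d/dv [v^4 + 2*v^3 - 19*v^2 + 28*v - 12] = 4*v^3 + 6*v^2 - 38*v + 28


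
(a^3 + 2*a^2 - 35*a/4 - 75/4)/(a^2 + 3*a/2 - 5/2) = (2*a^2 - a - 15)/(2*(a - 1))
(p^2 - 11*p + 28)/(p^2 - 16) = (p - 7)/(p + 4)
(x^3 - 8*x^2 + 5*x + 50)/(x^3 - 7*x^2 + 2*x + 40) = (x - 5)/(x - 4)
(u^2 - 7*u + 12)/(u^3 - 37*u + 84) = 1/(u + 7)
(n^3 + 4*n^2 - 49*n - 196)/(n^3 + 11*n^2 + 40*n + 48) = (n^2 - 49)/(n^2 + 7*n + 12)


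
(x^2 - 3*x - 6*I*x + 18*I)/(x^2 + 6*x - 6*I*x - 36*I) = (x - 3)/(x + 6)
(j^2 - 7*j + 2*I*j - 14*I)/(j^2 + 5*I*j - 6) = (j - 7)/(j + 3*I)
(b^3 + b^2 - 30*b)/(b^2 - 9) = b*(b^2 + b - 30)/(b^2 - 9)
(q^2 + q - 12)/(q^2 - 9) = (q + 4)/(q + 3)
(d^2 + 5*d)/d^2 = (d + 5)/d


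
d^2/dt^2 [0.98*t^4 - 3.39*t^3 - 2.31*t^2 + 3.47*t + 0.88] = 11.76*t^2 - 20.34*t - 4.62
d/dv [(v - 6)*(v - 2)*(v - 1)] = 3*v^2 - 18*v + 20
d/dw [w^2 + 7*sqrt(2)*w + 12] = 2*w + 7*sqrt(2)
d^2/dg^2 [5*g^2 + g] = 10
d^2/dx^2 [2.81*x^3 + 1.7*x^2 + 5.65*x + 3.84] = 16.86*x + 3.4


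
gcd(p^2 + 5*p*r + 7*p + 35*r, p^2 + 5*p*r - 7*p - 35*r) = p + 5*r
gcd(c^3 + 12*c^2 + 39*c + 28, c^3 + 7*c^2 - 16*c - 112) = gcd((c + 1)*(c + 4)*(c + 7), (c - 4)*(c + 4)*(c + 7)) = c^2 + 11*c + 28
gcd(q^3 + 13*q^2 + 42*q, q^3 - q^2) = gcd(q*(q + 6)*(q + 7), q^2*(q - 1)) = q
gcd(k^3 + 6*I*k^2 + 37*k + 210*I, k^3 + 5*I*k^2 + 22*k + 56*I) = k + 7*I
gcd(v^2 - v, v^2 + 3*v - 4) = v - 1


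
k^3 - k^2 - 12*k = k*(k - 4)*(k + 3)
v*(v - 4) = v^2 - 4*v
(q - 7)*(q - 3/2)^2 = q^3 - 10*q^2 + 93*q/4 - 63/4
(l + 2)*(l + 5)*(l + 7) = l^3 + 14*l^2 + 59*l + 70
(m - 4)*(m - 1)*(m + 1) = m^3 - 4*m^2 - m + 4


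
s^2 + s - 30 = (s - 5)*(s + 6)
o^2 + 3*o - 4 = (o - 1)*(o + 4)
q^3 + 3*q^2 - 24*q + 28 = (q - 2)^2*(q + 7)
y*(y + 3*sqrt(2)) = y^2 + 3*sqrt(2)*y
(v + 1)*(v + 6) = v^2 + 7*v + 6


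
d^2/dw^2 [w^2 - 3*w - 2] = 2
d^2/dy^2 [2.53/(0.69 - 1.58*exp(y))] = (-6.315892*exp(y) - 2.758206)*exp(y)/(1.58*exp(y) - 0.69)^3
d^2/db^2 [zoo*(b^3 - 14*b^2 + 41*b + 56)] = zoo*(b + 1)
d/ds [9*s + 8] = 9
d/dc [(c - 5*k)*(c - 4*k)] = 2*c - 9*k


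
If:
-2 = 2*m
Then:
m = -1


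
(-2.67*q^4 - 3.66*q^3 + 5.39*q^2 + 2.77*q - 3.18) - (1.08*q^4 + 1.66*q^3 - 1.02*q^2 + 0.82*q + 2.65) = -3.75*q^4 - 5.32*q^3 + 6.41*q^2 + 1.95*q - 5.83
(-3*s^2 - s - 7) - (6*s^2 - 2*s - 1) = -9*s^2 + s - 6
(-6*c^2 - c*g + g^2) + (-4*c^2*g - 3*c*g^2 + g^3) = -4*c^2*g - 6*c^2 - 3*c*g^2 - c*g + g^3 + g^2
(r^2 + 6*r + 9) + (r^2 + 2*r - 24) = 2*r^2 + 8*r - 15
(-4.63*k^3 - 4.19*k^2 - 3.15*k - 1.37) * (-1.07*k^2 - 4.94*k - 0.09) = 4.9541*k^5 + 27.3555*k^4 + 24.4858*k^3 + 17.404*k^2 + 7.0513*k + 0.1233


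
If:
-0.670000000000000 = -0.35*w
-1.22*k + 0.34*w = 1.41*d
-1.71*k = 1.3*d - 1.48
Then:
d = -0.84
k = 1.50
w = 1.91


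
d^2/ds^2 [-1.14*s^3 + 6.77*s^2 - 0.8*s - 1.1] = 13.54 - 6.84*s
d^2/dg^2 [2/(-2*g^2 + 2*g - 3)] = 8*(2*g^2 - 2*g - 2*(2*g - 1)^2 + 3)/(2*g^2 - 2*g + 3)^3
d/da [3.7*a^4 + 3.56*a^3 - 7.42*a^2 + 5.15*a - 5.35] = 14.8*a^3 + 10.68*a^2 - 14.84*a + 5.15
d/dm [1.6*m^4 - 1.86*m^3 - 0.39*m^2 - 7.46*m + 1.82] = 6.4*m^3 - 5.58*m^2 - 0.78*m - 7.46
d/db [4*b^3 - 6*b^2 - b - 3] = 12*b^2 - 12*b - 1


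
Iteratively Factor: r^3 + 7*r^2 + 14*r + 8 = (r + 4)*(r^2 + 3*r + 2) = (r + 2)*(r + 4)*(r + 1)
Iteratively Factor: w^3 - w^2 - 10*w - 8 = (w - 4)*(w^2 + 3*w + 2) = (w - 4)*(w + 2)*(w + 1)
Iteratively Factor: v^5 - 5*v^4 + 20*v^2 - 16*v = (v - 1)*(v^4 - 4*v^3 - 4*v^2 + 16*v) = (v - 1)*(v + 2)*(v^3 - 6*v^2 + 8*v) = (v - 4)*(v - 1)*(v + 2)*(v^2 - 2*v) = (v - 4)*(v - 2)*(v - 1)*(v + 2)*(v)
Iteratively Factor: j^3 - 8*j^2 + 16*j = (j)*(j^2 - 8*j + 16) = j*(j - 4)*(j - 4)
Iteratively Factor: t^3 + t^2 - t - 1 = (t + 1)*(t^2 - 1) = (t + 1)^2*(t - 1)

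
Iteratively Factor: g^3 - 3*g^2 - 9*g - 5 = (g + 1)*(g^2 - 4*g - 5) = (g + 1)^2*(g - 5)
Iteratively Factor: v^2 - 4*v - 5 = (v - 5)*(v + 1)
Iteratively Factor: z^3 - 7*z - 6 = (z + 2)*(z^2 - 2*z - 3) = (z + 1)*(z + 2)*(z - 3)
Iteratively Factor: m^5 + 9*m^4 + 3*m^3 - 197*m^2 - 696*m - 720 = (m + 3)*(m^4 + 6*m^3 - 15*m^2 - 152*m - 240) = (m + 3)*(m + 4)*(m^3 + 2*m^2 - 23*m - 60) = (m + 3)^2*(m + 4)*(m^2 - m - 20) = (m - 5)*(m + 3)^2*(m + 4)*(m + 4)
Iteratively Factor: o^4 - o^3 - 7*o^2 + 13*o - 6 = (o - 2)*(o^3 + o^2 - 5*o + 3) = (o - 2)*(o + 3)*(o^2 - 2*o + 1) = (o - 2)*(o - 1)*(o + 3)*(o - 1)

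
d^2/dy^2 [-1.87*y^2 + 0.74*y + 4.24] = -3.74000000000000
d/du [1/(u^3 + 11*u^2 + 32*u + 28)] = (-3*u^2 - 22*u - 32)/(u^3 + 11*u^2 + 32*u + 28)^2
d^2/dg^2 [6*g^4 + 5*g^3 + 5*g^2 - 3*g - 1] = 72*g^2 + 30*g + 10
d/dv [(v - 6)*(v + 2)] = 2*v - 4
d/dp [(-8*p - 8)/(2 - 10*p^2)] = 4*(5*p^2 - 10*p*(p + 1) - 1)/(5*p^2 - 1)^2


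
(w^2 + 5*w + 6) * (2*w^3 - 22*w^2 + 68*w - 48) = 2*w^5 - 12*w^4 - 30*w^3 + 160*w^2 + 168*w - 288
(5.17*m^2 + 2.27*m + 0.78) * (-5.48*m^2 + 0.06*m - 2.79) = -28.3316*m^4 - 12.1294*m^3 - 18.5625*m^2 - 6.2865*m - 2.1762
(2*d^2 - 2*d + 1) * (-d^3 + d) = -2*d^5 + 2*d^4 + d^3 - 2*d^2 + d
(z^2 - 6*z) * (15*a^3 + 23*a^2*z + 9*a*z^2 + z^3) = 15*a^3*z^2 - 90*a^3*z + 23*a^2*z^3 - 138*a^2*z^2 + 9*a*z^4 - 54*a*z^3 + z^5 - 6*z^4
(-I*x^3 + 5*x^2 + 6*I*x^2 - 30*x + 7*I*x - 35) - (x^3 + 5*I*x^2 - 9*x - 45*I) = -x^3 - I*x^3 + 5*x^2 + I*x^2 - 21*x + 7*I*x - 35 + 45*I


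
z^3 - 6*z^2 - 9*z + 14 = (z - 7)*(z - 1)*(z + 2)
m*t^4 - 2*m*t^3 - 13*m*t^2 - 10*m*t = t*(t - 5)*(t + 2)*(m*t + m)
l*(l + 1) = l^2 + l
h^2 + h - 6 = (h - 2)*(h + 3)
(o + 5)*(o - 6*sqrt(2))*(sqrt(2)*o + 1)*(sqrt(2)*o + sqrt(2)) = 2*o^4 - 11*sqrt(2)*o^3 + 12*o^3 - 66*sqrt(2)*o^2 - 2*o^2 - 55*sqrt(2)*o - 72*o - 60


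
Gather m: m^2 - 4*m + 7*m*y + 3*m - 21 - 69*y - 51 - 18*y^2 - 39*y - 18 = m^2 + m*(7*y - 1) - 18*y^2 - 108*y - 90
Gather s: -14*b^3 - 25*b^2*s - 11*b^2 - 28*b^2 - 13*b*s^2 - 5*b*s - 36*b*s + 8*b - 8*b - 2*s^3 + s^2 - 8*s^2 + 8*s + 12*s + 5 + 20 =-14*b^3 - 39*b^2 - 2*s^3 + s^2*(-13*b - 7) + s*(-25*b^2 - 41*b + 20) + 25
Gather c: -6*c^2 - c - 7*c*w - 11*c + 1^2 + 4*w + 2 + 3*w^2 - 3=-6*c^2 + c*(-7*w - 12) + 3*w^2 + 4*w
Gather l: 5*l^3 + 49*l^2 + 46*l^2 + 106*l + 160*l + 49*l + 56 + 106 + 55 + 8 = 5*l^3 + 95*l^2 + 315*l + 225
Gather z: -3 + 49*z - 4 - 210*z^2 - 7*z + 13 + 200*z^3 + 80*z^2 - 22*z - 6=200*z^3 - 130*z^2 + 20*z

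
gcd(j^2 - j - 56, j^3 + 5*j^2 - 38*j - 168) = j + 7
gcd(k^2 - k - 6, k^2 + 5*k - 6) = 1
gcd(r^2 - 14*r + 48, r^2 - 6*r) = r - 6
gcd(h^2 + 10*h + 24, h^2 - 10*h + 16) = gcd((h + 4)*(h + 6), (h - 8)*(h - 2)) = 1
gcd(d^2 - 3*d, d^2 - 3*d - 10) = 1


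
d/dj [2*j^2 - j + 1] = 4*j - 1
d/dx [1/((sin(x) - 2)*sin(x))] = 2*(1 - sin(x))*cos(x)/((sin(x) - 2)^2*sin(x)^2)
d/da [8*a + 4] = 8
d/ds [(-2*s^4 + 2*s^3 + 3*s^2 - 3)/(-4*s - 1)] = 2*(12*s^4 - 4*s^3 - 9*s^2 - 3*s - 6)/(16*s^2 + 8*s + 1)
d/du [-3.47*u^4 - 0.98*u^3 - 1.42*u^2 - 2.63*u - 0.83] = -13.88*u^3 - 2.94*u^2 - 2.84*u - 2.63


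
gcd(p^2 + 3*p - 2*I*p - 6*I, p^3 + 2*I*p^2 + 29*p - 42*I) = p - 2*I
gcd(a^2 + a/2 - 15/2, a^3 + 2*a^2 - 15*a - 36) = a + 3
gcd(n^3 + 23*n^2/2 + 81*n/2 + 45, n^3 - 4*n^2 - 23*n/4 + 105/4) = n + 5/2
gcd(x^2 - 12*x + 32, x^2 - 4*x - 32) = x - 8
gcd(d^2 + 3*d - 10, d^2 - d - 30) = d + 5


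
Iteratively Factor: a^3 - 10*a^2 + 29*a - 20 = (a - 4)*(a^2 - 6*a + 5) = (a - 4)*(a - 1)*(a - 5)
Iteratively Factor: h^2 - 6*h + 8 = (h - 2)*(h - 4)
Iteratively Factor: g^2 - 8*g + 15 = (g - 3)*(g - 5)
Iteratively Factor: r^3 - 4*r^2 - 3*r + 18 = (r + 2)*(r^2 - 6*r + 9) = (r - 3)*(r + 2)*(r - 3)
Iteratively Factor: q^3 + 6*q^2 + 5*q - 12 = (q + 4)*(q^2 + 2*q - 3) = (q + 3)*(q + 4)*(q - 1)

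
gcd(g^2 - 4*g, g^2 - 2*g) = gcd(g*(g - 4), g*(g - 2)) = g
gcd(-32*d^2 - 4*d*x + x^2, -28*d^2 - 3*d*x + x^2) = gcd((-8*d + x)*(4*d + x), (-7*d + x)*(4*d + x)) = 4*d + x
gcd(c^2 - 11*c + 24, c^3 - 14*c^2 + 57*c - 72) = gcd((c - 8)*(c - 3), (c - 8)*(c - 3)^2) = c^2 - 11*c + 24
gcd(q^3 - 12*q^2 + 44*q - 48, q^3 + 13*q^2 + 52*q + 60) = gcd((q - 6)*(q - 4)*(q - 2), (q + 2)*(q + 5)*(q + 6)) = 1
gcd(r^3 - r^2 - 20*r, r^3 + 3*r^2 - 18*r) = r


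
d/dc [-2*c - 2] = -2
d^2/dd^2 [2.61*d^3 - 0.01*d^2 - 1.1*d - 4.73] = 15.66*d - 0.02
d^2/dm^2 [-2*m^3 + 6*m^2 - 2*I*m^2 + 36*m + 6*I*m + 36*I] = -12*m + 12 - 4*I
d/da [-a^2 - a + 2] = -2*a - 1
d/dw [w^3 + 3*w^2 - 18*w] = 3*w^2 + 6*w - 18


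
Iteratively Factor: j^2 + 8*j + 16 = (j + 4)*(j + 4)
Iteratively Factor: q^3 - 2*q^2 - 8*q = (q)*(q^2 - 2*q - 8) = q*(q - 4)*(q + 2)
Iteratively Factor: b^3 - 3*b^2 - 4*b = (b)*(b^2 - 3*b - 4) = b*(b + 1)*(b - 4)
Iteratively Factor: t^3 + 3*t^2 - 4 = (t - 1)*(t^2 + 4*t + 4) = (t - 1)*(t + 2)*(t + 2)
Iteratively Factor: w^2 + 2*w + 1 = (w + 1)*(w + 1)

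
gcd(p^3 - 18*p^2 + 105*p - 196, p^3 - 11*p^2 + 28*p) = p^2 - 11*p + 28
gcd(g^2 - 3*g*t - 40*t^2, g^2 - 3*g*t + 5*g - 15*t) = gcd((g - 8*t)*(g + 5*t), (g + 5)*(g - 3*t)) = 1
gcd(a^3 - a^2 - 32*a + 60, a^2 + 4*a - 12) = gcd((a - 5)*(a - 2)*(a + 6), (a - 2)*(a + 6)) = a^2 + 4*a - 12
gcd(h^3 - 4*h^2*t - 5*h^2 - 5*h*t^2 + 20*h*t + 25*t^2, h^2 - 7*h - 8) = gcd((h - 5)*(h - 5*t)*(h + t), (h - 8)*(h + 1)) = 1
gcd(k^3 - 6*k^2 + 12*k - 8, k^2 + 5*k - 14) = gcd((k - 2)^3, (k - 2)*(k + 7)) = k - 2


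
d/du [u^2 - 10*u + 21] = 2*u - 10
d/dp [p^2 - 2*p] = 2*p - 2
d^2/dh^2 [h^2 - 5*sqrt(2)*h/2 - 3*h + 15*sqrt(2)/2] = 2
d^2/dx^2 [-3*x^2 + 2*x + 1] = -6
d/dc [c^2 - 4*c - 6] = 2*c - 4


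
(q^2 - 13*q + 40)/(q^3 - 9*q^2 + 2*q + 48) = (q - 5)/(q^2 - q - 6)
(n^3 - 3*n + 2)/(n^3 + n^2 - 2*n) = (n - 1)/n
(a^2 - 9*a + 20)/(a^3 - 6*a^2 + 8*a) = (a - 5)/(a*(a - 2))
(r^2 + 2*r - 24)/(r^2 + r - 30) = (r - 4)/(r - 5)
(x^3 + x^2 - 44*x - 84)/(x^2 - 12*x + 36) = (x^3 + x^2 - 44*x - 84)/(x^2 - 12*x + 36)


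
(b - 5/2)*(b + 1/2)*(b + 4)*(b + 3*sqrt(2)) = b^4 + 2*b^3 + 3*sqrt(2)*b^3 - 37*b^2/4 + 6*sqrt(2)*b^2 - 111*sqrt(2)*b/4 - 5*b - 15*sqrt(2)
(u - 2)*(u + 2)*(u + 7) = u^3 + 7*u^2 - 4*u - 28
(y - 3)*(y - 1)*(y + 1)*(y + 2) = y^4 - y^3 - 7*y^2 + y + 6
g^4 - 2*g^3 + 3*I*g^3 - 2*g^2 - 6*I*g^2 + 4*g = g*(g - 2)*(g + I)*(g + 2*I)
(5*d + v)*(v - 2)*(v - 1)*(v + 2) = 5*d*v^3 - 5*d*v^2 - 20*d*v + 20*d + v^4 - v^3 - 4*v^2 + 4*v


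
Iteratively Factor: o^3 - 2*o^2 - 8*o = (o)*(o^2 - 2*o - 8) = o*(o - 4)*(o + 2)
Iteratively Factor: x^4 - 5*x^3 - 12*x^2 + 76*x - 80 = (x - 2)*(x^3 - 3*x^2 - 18*x + 40) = (x - 2)*(x + 4)*(x^2 - 7*x + 10) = (x - 5)*(x - 2)*(x + 4)*(x - 2)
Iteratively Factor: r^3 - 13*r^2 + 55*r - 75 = (r - 5)*(r^2 - 8*r + 15) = (r - 5)^2*(r - 3)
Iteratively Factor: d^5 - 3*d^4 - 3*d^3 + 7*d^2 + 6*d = (d - 3)*(d^4 - 3*d^2 - 2*d) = (d - 3)*(d + 1)*(d^3 - d^2 - 2*d) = (d - 3)*(d + 1)^2*(d^2 - 2*d) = (d - 3)*(d - 2)*(d + 1)^2*(d)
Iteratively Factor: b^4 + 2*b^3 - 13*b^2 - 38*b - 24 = (b - 4)*(b^3 + 6*b^2 + 11*b + 6) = (b - 4)*(b + 1)*(b^2 + 5*b + 6) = (b - 4)*(b + 1)*(b + 2)*(b + 3)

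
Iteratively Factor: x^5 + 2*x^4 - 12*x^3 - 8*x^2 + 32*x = (x + 2)*(x^4 - 12*x^2 + 16*x) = (x + 2)*(x + 4)*(x^3 - 4*x^2 + 4*x) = (x - 2)*(x + 2)*(x + 4)*(x^2 - 2*x) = (x - 2)^2*(x + 2)*(x + 4)*(x)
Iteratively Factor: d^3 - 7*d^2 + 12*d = (d - 3)*(d^2 - 4*d) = (d - 4)*(d - 3)*(d)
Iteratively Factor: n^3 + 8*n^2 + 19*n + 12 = (n + 3)*(n^2 + 5*n + 4) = (n + 3)*(n + 4)*(n + 1)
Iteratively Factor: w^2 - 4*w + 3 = (w - 1)*(w - 3)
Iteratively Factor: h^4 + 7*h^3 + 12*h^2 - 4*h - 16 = (h + 4)*(h^3 + 3*h^2 - 4) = (h - 1)*(h + 4)*(h^2 + 4*h + 4) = (h - 1)*(h + 2)*(h + 4)*(h + 2)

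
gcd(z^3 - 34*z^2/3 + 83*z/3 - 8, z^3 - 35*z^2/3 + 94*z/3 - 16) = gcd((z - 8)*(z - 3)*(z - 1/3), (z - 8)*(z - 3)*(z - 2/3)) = z^2 - 11*z + 24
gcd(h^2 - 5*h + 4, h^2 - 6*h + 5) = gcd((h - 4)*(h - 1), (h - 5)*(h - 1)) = h - 1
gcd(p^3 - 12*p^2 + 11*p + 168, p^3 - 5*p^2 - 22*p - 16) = p - 8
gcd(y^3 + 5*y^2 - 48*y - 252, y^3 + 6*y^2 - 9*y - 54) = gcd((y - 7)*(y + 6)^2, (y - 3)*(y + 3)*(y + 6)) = y + 6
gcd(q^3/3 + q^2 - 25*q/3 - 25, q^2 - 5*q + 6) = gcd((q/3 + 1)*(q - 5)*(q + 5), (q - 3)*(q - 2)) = 1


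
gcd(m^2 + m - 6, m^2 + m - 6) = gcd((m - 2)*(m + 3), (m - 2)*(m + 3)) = m^2 + m - 6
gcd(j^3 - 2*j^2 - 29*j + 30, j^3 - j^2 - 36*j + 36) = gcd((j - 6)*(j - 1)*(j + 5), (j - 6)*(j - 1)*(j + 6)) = j^2 - 7*j + 6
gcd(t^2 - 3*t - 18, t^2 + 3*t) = t + 3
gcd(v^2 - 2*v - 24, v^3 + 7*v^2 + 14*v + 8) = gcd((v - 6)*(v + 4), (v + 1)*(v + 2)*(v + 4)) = v + 4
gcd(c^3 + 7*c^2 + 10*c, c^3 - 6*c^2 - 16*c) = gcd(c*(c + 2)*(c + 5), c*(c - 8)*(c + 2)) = c^2 + 2*c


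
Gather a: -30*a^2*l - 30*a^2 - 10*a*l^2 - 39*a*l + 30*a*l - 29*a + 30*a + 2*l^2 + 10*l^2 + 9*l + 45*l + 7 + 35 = a^2*(-30*l - 30) + a*(-10*l^2 - 9*l + 1) + 12*l^2 + 54*l + 42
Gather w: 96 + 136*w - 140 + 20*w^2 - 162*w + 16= 20*w^2 - 26*w - 28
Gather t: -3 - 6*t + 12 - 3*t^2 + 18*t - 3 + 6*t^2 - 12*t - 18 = 3*t^2 - 12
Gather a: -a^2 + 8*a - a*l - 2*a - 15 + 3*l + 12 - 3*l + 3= -a^2 + a*(6 - l)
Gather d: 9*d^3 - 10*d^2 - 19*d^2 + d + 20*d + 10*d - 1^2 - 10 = 9*d^3 - 29*d^2 + 31*d - 11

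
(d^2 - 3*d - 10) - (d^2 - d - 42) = 32 - 2*d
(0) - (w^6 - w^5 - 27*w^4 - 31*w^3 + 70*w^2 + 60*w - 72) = -w^6 + w^5 + 27*w^4 + 31*w^3 - 70*w^2 - 60*w + 72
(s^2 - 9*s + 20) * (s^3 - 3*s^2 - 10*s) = s^5 - 12*s^4 + 37*s^3 + 30*s^2 - 200*s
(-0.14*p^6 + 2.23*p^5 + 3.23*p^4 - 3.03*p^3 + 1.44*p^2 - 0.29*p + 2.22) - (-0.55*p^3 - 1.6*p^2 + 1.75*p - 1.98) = -0.14*p^6 + 2.23*p^5 + 3.23*p^4 - 2.48*p^3 + 3.04*p^2 - 2.04*p + 4.2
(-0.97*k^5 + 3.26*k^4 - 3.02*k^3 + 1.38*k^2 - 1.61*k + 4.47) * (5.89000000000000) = -5.7133*k^5 + 19.2014*k^4 - 17.7878*k^3 + 8.1282*k^2 - 9.4829*k + 26.3283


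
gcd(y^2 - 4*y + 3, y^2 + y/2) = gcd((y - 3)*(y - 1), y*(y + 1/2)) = 1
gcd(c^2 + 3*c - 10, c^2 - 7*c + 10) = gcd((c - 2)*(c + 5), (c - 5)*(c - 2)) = c - 2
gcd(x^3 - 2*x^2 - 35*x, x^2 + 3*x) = x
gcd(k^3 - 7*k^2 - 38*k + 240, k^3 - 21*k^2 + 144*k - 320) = k^2 - 13*k + 40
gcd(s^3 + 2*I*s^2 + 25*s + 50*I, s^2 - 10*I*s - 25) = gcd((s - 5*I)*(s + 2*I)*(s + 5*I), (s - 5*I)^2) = s - 5*I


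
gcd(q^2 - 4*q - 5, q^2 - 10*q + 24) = 1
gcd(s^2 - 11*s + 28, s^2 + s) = 1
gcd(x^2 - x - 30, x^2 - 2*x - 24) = x - 6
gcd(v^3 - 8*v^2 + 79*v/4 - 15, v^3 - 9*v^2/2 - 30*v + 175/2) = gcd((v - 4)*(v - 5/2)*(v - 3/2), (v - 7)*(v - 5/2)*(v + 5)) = v - 5/2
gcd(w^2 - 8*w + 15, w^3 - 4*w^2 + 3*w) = w - 3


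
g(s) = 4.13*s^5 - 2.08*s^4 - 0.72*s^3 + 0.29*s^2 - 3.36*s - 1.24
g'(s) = 20.65*s^4 - 8.32*s^3 - 2.16*s^2 + 0.58*s - 3.36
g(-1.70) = -67.17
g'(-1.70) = 202.76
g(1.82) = 48.92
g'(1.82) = 166.95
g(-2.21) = -251.97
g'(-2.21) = 567.21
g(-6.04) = -35779.75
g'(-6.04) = 29230.87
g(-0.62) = 0.44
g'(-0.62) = 0.48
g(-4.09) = -5242.22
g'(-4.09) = 6305.85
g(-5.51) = -22745.98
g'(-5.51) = 20353.51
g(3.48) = 1763.06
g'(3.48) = 2650.43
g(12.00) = 983301.32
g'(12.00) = 413514.00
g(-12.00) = -1069482.04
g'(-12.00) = 442254.00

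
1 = 1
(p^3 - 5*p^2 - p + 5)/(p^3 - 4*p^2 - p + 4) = (p - 5)/(p - 4)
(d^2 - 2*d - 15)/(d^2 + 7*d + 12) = (d - 5)/(d + 4)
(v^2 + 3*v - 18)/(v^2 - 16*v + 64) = (v^2 + 3*v - 18)/(v^2 - 16*v + 64)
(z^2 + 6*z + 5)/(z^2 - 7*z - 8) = (z + 5)/(z - 8)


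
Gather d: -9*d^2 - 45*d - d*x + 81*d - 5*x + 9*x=-9*d^2 + d*(36 - x) + 4*x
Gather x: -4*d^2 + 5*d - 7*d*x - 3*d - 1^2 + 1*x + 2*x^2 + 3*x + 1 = -4*d^2 + 2*d + 2*x^2 + x*(4 - 7*d)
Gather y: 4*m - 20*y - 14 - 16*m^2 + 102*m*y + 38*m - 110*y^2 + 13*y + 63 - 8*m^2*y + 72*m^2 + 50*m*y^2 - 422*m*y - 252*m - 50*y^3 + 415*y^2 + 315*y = 56*m^2 - 210*m - 50*y^3 + y^2*(50*m + 305) + y*(-8*m^2 - 320*m + 308) + 49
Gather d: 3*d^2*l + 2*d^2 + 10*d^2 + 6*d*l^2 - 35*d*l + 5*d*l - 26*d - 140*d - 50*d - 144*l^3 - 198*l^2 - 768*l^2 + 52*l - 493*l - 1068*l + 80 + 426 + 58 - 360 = d^2*(3*l + 12) + d*(6*l^2 - 30*l - 216) - 144*l^3 - 966*l^2 - 1509*l + 204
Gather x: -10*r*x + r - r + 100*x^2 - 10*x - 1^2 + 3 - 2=100*x^2 + x*(-10*r - 10)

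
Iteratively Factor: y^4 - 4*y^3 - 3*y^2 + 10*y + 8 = (y + 1)*(y^3 - 5*y^2 + 2*y + 8) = (y - 2)*(y + 1)*(y^2 - 3*y - 4) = (y - 2)*(y + 1)^2*(y - 4)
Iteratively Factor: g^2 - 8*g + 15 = (g - 5)*(g - 3)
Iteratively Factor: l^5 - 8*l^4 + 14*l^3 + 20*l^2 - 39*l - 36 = (l + 1)*(l^4 - 9*l^3 + 23*l^2 - 3*l - 36) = (l - 3)*(l + 1)*(l^3 - 6*l^2 + 5*l + 12) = (l - 4)*(l - 3)*(l + 1)*(l^2 - 2*l - 3) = (l - 4)*(l - 3)*(l + 1)^2*(l - 3)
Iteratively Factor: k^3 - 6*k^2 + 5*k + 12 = (k - 4)*(k^2 - 2*k - 3) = (k - 4)*(k + 1)*(k - 3)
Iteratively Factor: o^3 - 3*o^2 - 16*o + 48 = (o + 4)*(o^2 - 7*o + 12) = (o - 4)*(o + 4)*(o - 3)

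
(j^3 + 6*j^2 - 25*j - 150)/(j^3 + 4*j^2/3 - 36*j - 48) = 3*(j^2 - 25)/(3*j^2 - 14*j - 24)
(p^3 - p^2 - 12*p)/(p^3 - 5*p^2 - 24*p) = (p - 4)/(p - 8)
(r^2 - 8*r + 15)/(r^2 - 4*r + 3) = (r - 5)/(r - 1)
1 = 1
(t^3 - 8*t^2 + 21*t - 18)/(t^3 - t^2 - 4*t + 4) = (t^2 - 6*t + 9)/(t^2 + t - 2)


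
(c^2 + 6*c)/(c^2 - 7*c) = (c + 6)/(c - 7)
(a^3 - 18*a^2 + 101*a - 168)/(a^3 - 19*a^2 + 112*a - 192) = (a - 7)/(a - 8)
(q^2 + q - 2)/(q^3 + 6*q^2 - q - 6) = (q + 2)/(q^2 + 7*q + 6)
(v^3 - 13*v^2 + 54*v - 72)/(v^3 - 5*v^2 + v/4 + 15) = 4*(v^2 - 9*v + 18)/(4*v^2 - 4*v - 15)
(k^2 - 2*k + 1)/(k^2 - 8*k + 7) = (k - 1)/(k - 7)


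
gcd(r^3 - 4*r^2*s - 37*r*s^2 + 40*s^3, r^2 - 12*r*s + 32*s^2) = r - 8*s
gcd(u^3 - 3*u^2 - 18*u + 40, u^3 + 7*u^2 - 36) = u - 2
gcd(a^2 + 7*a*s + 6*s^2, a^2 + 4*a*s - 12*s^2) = a + 6*s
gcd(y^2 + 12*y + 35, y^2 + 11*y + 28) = y + 7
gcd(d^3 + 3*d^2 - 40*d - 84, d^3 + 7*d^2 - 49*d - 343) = d + 7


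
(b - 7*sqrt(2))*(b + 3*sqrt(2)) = b^2 - 4*sqrt(2)*b - 42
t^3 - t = t*(t - 1)*(t + 1)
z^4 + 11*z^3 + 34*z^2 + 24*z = z*(z + 1)*(z + 4)*(z + 6)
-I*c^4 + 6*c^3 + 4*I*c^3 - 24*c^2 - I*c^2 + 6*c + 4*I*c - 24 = (c - 4)*(c - I)*(c + 6*I)*(-I*c + 1)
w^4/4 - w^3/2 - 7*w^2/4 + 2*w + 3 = (w/4 + 1/2)*(w - 3)*(w - 2)*(w + 1)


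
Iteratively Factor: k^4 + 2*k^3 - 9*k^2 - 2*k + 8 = (k - 2)*(k^3 + 4*k^2 - k - 4) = (k - 2)*(k + 1)*(k^2 + 3*k - 4) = (k - 2)*(k - 1)*(k + 1)*(k + 4)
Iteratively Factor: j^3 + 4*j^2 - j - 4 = (j + 4)*(j^2 - 1) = (j - 1)*(j + 4)*(j + 1)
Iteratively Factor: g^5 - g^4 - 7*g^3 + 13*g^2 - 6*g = (g)*(g^4 - g^3 - 7*g^2 + 13*g - 6) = g*(g + 3)*(g^3 - 4*g^2 + 5*g - 2) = g*(g - 1)*(g + 3)*(g^2 - 3*g + 2) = g*(g - 1)^2*(g + 3)*(g - 2)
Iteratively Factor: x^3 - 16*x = (x + 4)*(x^2 - 4*x) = x*(x + 4)*(x - 4)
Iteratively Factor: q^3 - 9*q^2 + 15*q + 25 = (q - 5)*(q^2 - 4*q - 5) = (q - 5)*(q + 1)*(q - 5)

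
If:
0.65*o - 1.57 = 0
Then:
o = 2.42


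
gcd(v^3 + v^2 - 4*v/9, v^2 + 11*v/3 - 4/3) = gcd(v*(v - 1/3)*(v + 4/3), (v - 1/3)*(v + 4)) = v - 1/3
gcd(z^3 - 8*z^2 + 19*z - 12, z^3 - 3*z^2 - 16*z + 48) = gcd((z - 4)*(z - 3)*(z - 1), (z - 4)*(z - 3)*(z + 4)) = z^2 - 7*z + 12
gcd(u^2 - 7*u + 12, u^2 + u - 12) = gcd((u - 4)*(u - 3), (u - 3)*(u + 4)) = u - 3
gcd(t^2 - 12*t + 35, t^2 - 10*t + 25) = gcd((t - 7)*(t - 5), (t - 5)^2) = t - 5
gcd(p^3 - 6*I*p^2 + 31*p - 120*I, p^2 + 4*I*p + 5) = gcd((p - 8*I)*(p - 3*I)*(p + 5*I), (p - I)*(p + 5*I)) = p + 5*I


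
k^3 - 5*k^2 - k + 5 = (k - 5)*(k - 1)*(k + 1)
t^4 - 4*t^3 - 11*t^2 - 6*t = t*(t - 6)*(t + 1)^2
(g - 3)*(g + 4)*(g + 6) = g^3 + 7*g^2 - 6*g - 72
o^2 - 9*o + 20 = (o - 5)*(o - 4)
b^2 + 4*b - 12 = (b - 2)*(b + 6)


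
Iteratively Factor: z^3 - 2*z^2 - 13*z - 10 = (z - 5)*(z^2 + 3*z + 2) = (z - 5)*(z + 2)*(z + 1)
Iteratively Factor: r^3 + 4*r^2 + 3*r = (r)*(r^2 + 4*r + 3) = r*(r + 3)*(r + 1)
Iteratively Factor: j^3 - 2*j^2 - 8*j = (j - 4)*(j^2 + 2*j) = j*(j - 4)*(j + 2)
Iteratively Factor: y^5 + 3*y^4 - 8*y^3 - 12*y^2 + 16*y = (y + 4)*(y^4 - y^3 - 4*y^2 + 4*y) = y*(y + 4)*(y^3 - y^2 - 4*y + 4) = y*(y + 2)*(y + 4)*(y^2 - 3*y + 2) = y*(y - 1)*(y + 2)*(y + 4)*(y - 2)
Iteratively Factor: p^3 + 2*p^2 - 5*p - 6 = (p + 3)*(p^2 - p - 2) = (p - 2)*(p + 3)*(p + 1)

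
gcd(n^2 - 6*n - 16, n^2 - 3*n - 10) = n + 2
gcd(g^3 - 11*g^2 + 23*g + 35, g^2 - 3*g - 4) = g + 1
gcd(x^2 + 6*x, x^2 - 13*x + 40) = 1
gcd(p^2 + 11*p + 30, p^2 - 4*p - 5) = 1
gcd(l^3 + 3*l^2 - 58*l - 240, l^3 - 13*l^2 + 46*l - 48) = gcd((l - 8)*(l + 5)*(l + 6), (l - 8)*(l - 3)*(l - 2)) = l - 8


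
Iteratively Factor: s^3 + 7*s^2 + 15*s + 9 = (s + 3)*(s^2 + 4*s + 3) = (s + 1)*(s + 3)*(s + 3)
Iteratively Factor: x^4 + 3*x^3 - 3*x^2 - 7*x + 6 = (x - 1)*(x^3 + 4*x^2 + x - 6) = (x - 1)^2*(x^2 + 5*x + 6) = (x - 1)^2*(x + 3)*(x + 2)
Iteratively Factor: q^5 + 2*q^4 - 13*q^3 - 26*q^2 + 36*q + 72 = (q - 3)*(q^4 + 5*q^3 + 2*q^2 - 20*q - 24) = (q - 3)*(q + 2)*(q^3 + 3*q^2 - 4*q - 12) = (q - 3)*(q + 2)*(q + 3)*(q^2 - 4) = (q - 3)*(q - 2)*(q + 2)*(q + 3)*(q + 2)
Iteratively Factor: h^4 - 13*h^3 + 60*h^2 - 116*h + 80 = (h - 5)*(h^3 - 8*h^2 + 20*h - 16) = (h - 5)*(h - 4)*(h^2 - 4*h + 4) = (h - 5)*(h - 4)*(h - 2)*(h - 2)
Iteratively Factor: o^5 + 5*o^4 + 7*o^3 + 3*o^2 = (o + 1)*(o^4 + 4*o^3 + 3*o^2) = o*(o + 1)*(o^3 + 4*o^2 + 3*o) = o*(o + 1)^2*(o^2 + 3*o) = o*(o + 1)^2*(o + 3)*(o)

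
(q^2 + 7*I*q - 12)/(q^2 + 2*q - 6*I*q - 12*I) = (q^2 + 7*I*q - 12)/(q^2 + q*(2 - 6*I) - 12*I)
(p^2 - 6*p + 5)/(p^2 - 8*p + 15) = (p - 1)/(p - 3)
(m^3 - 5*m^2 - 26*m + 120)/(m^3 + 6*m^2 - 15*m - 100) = (m - 6)/(m + 5)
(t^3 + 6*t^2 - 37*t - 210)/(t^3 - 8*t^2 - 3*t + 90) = (t^2 + 12*t + 35)/(t^2 - 2*t - 15)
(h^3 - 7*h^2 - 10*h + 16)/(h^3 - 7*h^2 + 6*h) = (h^2 - 6*h - 16)/(h*(h - 6))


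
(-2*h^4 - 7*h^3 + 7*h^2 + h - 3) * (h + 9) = -2*h^5 - 25*h^4 - 56*h^3 + 64*h^2 + 6*h - 27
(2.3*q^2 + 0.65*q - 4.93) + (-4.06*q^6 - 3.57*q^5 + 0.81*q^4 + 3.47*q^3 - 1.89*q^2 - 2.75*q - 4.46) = -4.06*q^6 - 3.57*q^5 + 0.81*q^4 + 3.47*q^3 + 0.41*q^2 - 2.1*q - 9.39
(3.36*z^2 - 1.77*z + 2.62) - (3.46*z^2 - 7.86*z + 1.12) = -0.1*z^2 + 6.09*z + 1.5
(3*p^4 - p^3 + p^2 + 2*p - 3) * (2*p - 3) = 6*p^5 - 11*p^4 + 5*p^3 + p^2 - 12*p + 9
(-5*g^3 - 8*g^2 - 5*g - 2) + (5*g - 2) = -5*g^3 - 8*g^2 - 4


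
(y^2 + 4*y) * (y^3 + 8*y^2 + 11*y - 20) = y^5 + 12*y^4 + 43*y^3 + 24*y^2 - 80*y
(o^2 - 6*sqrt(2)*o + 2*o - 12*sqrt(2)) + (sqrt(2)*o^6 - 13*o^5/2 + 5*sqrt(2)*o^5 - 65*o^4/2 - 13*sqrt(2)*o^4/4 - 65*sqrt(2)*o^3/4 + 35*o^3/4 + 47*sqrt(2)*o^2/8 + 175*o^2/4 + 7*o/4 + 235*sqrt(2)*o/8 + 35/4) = sqrt(2)*o^6 - 13*o^5/2 + 5*sqrt(2)*o^5 - 65*o^4/2 - 13*sqrt(2)*o^4/4 - 65*sqrt(2)*o^3/4 + 35*o^3/4 + 47*sqrt(2)*o^2/8 + 179*o^2/4 + 15*o/4 + 187*sqrt(2)*o/8 - 12*sqrt(2) + 35/4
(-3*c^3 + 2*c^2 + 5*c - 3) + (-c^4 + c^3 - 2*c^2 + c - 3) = -c^4 - 2*c^3 + 6*c - 6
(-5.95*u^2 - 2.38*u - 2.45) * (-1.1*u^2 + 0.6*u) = 6.545*u^4 - 0.952*u^3 + 1.267*u^2 - 1.47*u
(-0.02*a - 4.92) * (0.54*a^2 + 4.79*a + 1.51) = -0.0108*a^3 - 2.7526*a^2 - 23.597*a - 7.4292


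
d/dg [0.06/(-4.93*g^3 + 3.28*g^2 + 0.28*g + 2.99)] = (0.8874*g^2 - 0.3936*g - 0.0168)/(-4.93*g^3 + 3.28*g^2 + 0.28*g + 2.99)^2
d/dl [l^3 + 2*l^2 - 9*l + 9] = 3*l^2 + 4*l - 9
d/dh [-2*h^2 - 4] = -4*h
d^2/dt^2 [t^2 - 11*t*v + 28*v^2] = 2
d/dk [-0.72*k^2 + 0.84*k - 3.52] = 0.84 - 1.44*k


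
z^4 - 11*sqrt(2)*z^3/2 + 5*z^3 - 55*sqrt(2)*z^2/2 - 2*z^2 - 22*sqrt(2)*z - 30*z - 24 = (z + 1)*(z + 4)*(z - 6*sqrt(2))*(z + sqrt(2)/2)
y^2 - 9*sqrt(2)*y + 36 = (y - 6*sqrt(2))*(y - 3*sqrt(2))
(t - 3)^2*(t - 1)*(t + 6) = t^4 - t^3 - 27*t^2 + 81*t - 54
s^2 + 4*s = s*(s + 4)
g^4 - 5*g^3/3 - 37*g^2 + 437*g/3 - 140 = (g - 4)*(g - 3)*(g - 5/3)*(g + 7)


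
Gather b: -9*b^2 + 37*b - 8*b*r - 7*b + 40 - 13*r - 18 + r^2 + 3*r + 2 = -9*b^2 + b*(30 - 8*r) + r^2 - 10*r + 24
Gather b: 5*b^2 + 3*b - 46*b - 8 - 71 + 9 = 5*b^2 - 43*b - 70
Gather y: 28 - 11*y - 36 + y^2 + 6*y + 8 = y^2 - 5*y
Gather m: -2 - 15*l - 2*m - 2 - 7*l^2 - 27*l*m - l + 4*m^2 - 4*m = -7*l^2 - 16*l + 4*m^2 + m*(-27*l - 6) - 4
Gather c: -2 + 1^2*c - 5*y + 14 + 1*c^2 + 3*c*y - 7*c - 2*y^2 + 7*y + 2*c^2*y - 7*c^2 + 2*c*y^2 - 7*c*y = c^2*(2*y - 6) + c*(2*y^2 - 4*y - 6) - 2*y^2 + 2*y + 12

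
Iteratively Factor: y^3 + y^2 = (y + 1)*(y^2) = y*(y + 1)*(y)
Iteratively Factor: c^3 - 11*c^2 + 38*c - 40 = (c - 2)*(c^2 - 9*c + 20) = (c - 4)*(c - 2)*(c - 5)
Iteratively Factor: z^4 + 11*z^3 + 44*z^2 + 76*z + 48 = (z + 4)*(z^3 + 7*z^2 + 16*z + 12) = (z + 3)*(z + 4)*(z^2 + 4*z + 4) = (z + 2)*(z + 3)*(z + 4)*(z + 2)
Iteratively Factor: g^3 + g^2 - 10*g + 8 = (g + 4)*(g^2 - 3*g + 2) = (g - 1)*(g + 4)*(g - 2)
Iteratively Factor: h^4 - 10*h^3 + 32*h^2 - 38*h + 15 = (h - 1)*(h^3 - 9*h^2 + 23*h - 15) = (h - 1)^2*(h^2 - 8*h + 15) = (h - 5)*(h - 1)^2*(h - 3)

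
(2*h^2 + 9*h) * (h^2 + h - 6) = 2*h^4 + 11*h^3 - 3*h^2 - 54*h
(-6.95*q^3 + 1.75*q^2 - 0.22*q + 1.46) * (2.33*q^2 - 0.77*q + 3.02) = -16.1935*q^5 + 9.429*q^4 - 22.8491*q^3 + 8.8562*q^2 - 1.7886*q + 4.4092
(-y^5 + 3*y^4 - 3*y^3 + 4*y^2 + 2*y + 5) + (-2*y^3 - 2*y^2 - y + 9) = -y^5 + 3*y^4 - 5*y^3 + 2*y^2 + y + 14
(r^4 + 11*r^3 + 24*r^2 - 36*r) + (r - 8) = r^4 + 11*r^3 + 24*r^2 - 35*r - 8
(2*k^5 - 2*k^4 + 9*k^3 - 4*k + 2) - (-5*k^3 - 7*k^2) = 2*k^5 - 2*k^4 + 14*k^3 + 7*k^2 - 4*k + 2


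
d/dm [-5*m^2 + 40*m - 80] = 40 - 10*m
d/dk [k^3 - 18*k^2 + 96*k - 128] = 3*k^2 - 36*k + 96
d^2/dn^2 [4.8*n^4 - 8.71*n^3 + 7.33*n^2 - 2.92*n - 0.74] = 57.6*n^2 - 52.26*n + 14.66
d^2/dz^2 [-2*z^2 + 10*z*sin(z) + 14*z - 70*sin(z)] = -10*z*sin(z) + 70*sin(z) + 20*cos(z) - 4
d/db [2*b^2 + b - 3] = 4*b + 1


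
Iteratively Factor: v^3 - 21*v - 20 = (v - 5)*(v^2 + 5*v + 4) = (v - 5)*(v + 1)*(v + 4)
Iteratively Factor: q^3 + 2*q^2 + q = (q + 1)*(q^2 + q) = (q + 1)^2*(q)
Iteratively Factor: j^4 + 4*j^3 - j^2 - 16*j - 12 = (j - 2)*(j^3 + 6*j^2 + 11*j + 6) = (j - 2)*(j + 1)*(j^2 + 5*j + 6) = (j - 2)*(j + 1)*(j + 2)*(j + 3)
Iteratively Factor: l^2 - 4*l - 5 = (l - 5)*(l + 1)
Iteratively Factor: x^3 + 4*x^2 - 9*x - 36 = (x - 3)*(x^2 + 7*x + 12) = (x - 3)*(x + 4)*(x + 3)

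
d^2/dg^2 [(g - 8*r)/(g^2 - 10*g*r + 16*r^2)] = 2/(g^3 - 6*g^2*r + 12*g*r^2 - 8*r^3)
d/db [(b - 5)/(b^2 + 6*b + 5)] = (b^2 + 6*b - 2*(b - 5)*(b + 3) + 5)/(b^2 + 6*b + 5)^2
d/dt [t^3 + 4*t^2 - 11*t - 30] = 3*t^2 + 8*t - 11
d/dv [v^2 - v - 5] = 2*v - 1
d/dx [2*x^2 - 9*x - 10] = 4*x - 9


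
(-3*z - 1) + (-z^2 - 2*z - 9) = -z^2 - 5*z - 10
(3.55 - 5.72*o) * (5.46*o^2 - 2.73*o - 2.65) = -31.2312*o^3 + 34.9986*o^2 + 5.4665*o - 9.4075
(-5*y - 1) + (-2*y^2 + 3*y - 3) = -2*y^2 - 2*y - 4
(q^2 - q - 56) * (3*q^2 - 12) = 3*q^4 - 3*q^3 - 180*q^2 + 12*q + 672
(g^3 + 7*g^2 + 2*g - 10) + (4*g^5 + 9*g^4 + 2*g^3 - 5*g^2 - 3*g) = 4*g^5 + 9*g^4 + 3*g^3 + 2*g^2 - g - 10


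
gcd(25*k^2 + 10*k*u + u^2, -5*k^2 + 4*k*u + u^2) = 5*k + u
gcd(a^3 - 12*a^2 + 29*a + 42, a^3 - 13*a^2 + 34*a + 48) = a^2 - 5*a - 6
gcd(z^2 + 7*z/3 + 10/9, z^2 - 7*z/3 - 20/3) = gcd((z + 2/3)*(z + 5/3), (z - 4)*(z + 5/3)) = z + 5/3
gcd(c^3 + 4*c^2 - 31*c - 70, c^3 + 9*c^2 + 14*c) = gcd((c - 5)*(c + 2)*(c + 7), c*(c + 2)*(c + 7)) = c^2 + 9*c + 14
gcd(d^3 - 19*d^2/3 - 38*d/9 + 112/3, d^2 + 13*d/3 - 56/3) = d - 8/3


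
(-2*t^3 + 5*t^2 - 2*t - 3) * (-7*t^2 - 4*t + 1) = 14*t^5 - 27*t^4 - 8*t^3 + 34*t^2 + 10*t - 3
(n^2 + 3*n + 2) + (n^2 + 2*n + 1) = 2*n^2 + 5*n + 3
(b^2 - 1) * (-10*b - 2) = -10*b^3 - 2*b^2 + 10*b + 2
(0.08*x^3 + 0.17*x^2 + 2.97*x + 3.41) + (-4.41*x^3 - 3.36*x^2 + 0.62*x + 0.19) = -4.33*x^3 - 3.19*x^2 + 3.59*x + 3.6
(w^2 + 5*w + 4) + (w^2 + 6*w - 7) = 2*w^2 + 11*w - 3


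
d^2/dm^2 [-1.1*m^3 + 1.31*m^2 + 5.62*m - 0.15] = 2.62 - 6.6*m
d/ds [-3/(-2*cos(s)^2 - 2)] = 6*sin(2*s)/(cos(2*s) + 3)^2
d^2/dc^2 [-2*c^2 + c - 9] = -4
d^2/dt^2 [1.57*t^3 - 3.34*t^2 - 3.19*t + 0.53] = 9.42*t - 6.68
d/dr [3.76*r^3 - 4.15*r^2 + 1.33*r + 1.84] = 11.28*r^2 - 8.3*r + 1.33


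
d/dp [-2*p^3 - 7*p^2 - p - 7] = -6*p^2 - 14*p - 1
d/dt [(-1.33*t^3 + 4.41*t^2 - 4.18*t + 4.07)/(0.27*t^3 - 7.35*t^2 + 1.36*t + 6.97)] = (8.5848*t^4 - 1.36040000000001*t^3 - 55.8324*t^2 + 121.3044*t - 34.6698)/(0.0729*t^6 - 3.969*t^5 + 54.7569*t^4 - 16.2282*t^3 - 100.6094*t^2 + 18.9584*t + 48.5809)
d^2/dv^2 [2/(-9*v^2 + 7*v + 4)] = 4*(-81*v^2 + 63*v + (18*v - 7)^2 + 36)/(-9*v^2 + 7*v + 4)^3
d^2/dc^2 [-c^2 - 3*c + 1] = -2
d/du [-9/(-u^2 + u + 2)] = 9*(1 - 2*u)/(-u^2 + u + 2)^2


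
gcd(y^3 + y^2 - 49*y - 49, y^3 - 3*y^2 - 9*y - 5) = y + 1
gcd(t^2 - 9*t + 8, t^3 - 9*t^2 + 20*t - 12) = t - 1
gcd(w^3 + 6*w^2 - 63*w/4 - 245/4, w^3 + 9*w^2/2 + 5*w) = w + 5/2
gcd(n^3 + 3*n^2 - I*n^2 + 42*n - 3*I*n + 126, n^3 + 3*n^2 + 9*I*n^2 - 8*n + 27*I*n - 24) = n + 3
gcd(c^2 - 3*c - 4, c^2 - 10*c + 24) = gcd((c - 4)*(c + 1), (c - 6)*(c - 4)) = c - 4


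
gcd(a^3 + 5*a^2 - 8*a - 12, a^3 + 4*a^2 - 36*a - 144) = a + 6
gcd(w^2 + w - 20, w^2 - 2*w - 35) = w + 5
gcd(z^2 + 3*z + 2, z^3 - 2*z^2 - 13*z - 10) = z^2 + 3*z + 2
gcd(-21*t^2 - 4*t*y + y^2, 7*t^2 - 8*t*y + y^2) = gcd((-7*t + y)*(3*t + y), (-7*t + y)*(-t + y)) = -7*t + y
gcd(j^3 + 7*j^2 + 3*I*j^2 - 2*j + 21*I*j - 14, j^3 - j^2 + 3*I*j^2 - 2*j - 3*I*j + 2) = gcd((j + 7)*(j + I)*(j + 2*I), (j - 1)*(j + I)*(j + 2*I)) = j^2 + 3*I*j - 2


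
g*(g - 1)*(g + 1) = g^3 - g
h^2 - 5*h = h*(h - 5)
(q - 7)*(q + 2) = q^2 - 5*q - 14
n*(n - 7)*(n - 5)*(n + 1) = n^4 - 11*n^3 + 23*n^2 + 35*n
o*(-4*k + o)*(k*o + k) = -4*k^2*o^2 - 4*k^2*o + k*o^3 + k*o^2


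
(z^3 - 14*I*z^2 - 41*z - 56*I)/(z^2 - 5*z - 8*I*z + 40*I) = (z^2 - 6*I*z + 7)/(z - 5)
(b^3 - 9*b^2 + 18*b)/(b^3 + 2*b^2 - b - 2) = b*(b^2 - 9*b + 18)/(b^3 + 2*b^2 - b - 2)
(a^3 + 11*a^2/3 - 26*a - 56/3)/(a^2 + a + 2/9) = 3*(a^2 + 3*a - 28)/(3*a + 1)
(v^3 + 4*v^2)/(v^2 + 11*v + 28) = v^2/(v + 7)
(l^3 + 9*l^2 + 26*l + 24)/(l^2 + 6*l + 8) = l + 3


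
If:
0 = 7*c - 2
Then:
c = 2/7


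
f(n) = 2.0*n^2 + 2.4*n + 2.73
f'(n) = 4.0*n + 2.4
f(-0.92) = 2.21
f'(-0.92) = -1.28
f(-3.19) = 15.43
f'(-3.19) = -10.36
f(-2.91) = 12.68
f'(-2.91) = -9.24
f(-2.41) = 8.56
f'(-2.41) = -7.24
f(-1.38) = 3.23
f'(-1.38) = -3.12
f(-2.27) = 7.59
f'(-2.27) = -6.68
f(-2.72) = 11.00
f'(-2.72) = -8.48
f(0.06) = 2.88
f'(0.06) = 2.64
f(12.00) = 319.53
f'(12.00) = 50.40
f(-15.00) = 416.73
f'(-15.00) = -57.60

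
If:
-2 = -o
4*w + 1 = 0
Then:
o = 2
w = -1/4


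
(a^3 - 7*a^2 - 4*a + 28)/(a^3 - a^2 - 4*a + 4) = (a - 7)/(a - 1)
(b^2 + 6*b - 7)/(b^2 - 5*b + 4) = (b + 7)/(b - 4)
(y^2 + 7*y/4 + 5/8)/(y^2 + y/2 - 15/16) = 2*(2*y + 1)/(4*y - 3)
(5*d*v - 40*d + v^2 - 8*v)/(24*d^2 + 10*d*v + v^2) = (5*d*v - 40*d + v^2 - 8*v)/(24*d^2 + 10*d*v + v^2)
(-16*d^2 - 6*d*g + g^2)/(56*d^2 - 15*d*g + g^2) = (-2*d - g)/(7*d - g)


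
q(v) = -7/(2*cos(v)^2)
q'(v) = -7*sin(v)/cos(v)^3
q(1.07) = -15.18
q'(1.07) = -55.48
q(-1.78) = -81.15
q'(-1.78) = -764.42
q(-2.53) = -5.22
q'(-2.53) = -7.32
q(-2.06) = -15.85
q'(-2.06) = -59.54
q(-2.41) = -6.32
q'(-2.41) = -11.35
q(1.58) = -41319.77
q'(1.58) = 8978720.87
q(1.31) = -52.64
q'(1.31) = -394.51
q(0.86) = -8.22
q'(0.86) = -19.10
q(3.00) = -3.57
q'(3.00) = 1.02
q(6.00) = -3.80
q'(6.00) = 2.21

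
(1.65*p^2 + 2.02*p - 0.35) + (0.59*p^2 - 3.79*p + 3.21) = 2.24*p^2 - 1.77*p + 2.86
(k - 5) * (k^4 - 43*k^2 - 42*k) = k^5 - 5*k^4 - 43*k^3 + 173*k^2 + 210*k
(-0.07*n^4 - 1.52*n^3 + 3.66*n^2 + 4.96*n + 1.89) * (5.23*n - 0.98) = -0.3661*n^5 - 7.881*n^4 + 20.6314*n^3 + 22.354*n^2 + 5.0239*n - 1.8522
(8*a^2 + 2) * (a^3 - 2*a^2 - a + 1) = 8*a^5 - 16*a^4 - 6*a^3 + 4*a^2 - 2*a + 2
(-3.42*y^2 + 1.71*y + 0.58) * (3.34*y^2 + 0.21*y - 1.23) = -11.4228*y^4 + 4.9932*y^3 + 6.5029*y^2 - 1.9815*y - 0.7134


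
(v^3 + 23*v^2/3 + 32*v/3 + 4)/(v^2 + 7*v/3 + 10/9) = 3*(v^2 + 7*v + 6)/(3*v + 5)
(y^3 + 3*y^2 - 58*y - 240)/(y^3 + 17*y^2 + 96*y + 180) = (y - 8)/(y + 6)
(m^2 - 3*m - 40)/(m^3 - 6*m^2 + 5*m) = (m^2 - 3*m - 40)/(m*(m^2 - 6*m + 5))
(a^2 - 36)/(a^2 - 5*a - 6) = (a + 6)/(a + 1)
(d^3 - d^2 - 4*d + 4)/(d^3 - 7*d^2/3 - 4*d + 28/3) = 3*(d - 1)/(3*d - 7)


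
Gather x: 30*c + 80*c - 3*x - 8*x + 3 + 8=110*c - 11*x + 11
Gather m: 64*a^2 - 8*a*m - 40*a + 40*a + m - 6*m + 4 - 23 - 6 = 64*a^2 + m*(-8*a - 5) - 25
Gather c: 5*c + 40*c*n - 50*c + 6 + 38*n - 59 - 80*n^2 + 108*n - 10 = c*(40*n - 45) - 80*n^2 + 146*n - 63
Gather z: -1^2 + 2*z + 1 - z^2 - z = -z^2 + z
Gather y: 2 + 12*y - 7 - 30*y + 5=-18*y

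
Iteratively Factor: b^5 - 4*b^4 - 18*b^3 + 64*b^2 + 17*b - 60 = (b + 4)*(b^4 - 8*b^3 + 14*b^2 + 8*b - 15) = (b - 3)*(b + 4)*(b^3 - 5*b^2 - b + 5) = (b - 3)*(b - 1)*(b + 4)*(b^2 - 4*b - 5) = (b - 3)*(b - 1)*(b + 1)*(b + 4)*(b - 5)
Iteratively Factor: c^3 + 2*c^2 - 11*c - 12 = (c - 3)*(c^2 + 5*c + 4) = (c - 3)*(c + 1)*(c + 4)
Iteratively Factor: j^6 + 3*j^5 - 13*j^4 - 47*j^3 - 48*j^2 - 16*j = (j + 4)*(j^5 - j^4 - 9*j^3 - 11*j^2 - 4*j) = (j + 1)*(j + 4)*(j^4 - 2*j^3 - 7*j^2 - 4*j) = j*(j + 1)*(j + 4)*(j^3 - 2*j^2 - 7*j - 4) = j*(j + 1)^2*(j + 4)*(j^2 - 3*j - 4) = j*(j + 1)^3*(j + 4)*(j - 4)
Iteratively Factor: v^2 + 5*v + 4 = (v + 1)*(v + 4)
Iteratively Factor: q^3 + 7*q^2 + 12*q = (q)*(q^2 + 7*q + 12) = q*(q + 4)*(q + 3)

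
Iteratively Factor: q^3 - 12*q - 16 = (q + 2)*(q^2 - 2*q - 8) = (q + 2)^2*(q - 4)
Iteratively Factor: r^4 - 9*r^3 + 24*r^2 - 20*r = (r - 2)*(r^3 - 7*r^2 + 10*r) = (r - 5)*(r - 2)*(r^2 - 2*r) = (r - 5)*(r - 2)^2*(r)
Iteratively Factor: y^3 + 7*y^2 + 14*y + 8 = (y + 4)*(y^2 + 3*y + 2) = (y + 2)*(y + 4)*(y + 1)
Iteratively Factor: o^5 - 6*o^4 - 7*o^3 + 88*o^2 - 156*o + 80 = (o - 2)*(o^4 - 4*o^3 - 15*o^2 + 58*o - 40) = (o - 2)*(o - 1)*(o^3 - 3*o^2 - 18*o + 40) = (o - 2)*(o - 1)*(o + 4)*(o^2 - 7*o + 10) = (o - 5)*(o - 2)*(o - 1)*(o + 4)*(o - 2)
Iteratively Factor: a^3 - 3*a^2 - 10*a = (a - 5)*(a^2 + 2*a) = a*(a - 5)*(a + 2)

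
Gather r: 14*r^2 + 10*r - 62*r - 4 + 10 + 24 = 14*r^2 - 52*r + 30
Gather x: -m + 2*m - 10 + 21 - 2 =m + 9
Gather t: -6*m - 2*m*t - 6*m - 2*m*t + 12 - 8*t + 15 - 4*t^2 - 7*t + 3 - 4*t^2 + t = -12*m - 8*t^2 + t*(-4*m - 14) + 30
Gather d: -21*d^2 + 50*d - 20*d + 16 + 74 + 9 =-21*d^2 + 30*d + 99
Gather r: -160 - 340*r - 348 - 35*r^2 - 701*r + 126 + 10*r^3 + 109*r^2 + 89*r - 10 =10*r^3 + 74*r^2 - 952*r - 392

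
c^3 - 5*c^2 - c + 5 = (c - 5)*(c - 1)*(c + 1)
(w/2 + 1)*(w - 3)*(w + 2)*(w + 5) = w^4/2 + 3*w^3 - 3*w^2/2 - 26*w - 30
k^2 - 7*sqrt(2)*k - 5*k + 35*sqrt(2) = (k - 5)*(k - 7*sqrt(2))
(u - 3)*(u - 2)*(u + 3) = u^3 - 2*u^2 - 9*u + 18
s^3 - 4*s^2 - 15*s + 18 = (s - 6)*(s - 1)*(s + 3)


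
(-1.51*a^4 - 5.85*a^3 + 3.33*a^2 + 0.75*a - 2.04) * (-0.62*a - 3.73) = 0.9362*a^5 + 9.2593*a^4 + 19.7559*a^3 - 12.8859*a^2 - 1.5327*a + 7.6092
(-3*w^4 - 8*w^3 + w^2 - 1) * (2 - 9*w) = 27*w^5 + 66*w^4 - 25*w^3 + 2*w^2 + 9*w - 2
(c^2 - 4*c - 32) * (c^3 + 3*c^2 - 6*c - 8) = c^5 - c^4 - 50*c^3 - 80*c^2 + 224*c + 256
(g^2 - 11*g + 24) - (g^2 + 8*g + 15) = 9 - 19*g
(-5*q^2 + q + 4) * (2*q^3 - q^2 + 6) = -10*q^5 + 7*q^4 + 7*q^3 - 34*q^2 + 6*q + 24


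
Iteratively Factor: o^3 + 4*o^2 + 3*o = (o)*(o^2 + 4*o + 3) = o*(o + 3)*(o + 1)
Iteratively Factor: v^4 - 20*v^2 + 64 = (v - 4)*(v^3 + 4*v^2 - 4*v - 16) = (v - 4)*(v + 2)*(v^2 + 2*v - 8) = (v - 4)*(v - 2)*(v + 2)*(v + 4)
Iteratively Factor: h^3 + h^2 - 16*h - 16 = (h - 4)*(h^2 + 5*h + 4) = (h - 4)*(h + 4)*(h + 1)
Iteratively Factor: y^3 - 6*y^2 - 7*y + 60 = (y - 5)*(y^2 - y - 12) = (y - 5)*(y + 3)*(y - 4)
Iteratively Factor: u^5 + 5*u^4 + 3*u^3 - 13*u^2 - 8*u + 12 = (u - 1)*(u^4 + 6*u^3 + 9*u^2 - 4*u - 12) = (u - 1)*(u + 2)*(u^3 + 4*u^2 + u - 6) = (u - 1)^2*(u + 2)*(u^2 + 5*u + 6) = (u - 1)^2*(u + 2)^2*(u + 3)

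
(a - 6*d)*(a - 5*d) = a^2 - 11*a*d + 30*d^2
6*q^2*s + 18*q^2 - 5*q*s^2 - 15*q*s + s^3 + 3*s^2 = (-3*q + s)*(-2*q + s)*(s + 3)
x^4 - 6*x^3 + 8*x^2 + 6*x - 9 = (x - 3)^2*(x - 1)*(x + 1)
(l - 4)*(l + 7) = l^2 + 3*l - 28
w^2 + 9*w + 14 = (w + 2)*(w + 7)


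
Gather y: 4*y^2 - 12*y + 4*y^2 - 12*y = 8*y^2 - 24*y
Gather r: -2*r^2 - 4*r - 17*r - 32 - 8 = -2*r^2 - 21*r - 40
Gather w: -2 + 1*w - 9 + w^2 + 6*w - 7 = w^2 + 7*w - 18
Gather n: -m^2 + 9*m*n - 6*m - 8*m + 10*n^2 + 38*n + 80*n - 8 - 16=-m^2 - 14*m + 10*n^2 + n*(9*m + 118) - 24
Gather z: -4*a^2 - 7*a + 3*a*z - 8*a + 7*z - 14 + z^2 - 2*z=-4*a^2 - 15*a + z^2 + z*(3*a + 5) - 14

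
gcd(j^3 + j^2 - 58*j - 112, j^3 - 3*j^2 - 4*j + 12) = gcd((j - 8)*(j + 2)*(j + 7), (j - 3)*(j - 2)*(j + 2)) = j + 2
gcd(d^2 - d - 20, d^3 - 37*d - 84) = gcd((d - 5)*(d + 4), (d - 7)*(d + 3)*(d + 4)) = d + 4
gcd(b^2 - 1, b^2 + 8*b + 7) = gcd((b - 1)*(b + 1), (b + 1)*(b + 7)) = b + 1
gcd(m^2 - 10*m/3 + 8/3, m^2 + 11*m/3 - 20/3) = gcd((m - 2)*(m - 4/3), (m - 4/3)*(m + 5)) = m - 4/3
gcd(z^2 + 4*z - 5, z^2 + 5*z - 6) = z - 1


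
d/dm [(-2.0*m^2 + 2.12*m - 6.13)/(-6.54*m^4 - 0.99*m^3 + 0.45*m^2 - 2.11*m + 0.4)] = (-26.16*m^5 + 39.6144*m^4 - 156.1632*m^3 - 14.9401*m^2 + 3.917*m - 12.0863)/(42.7716*m^8 + 12.9492*m^7 - 4.9059*m^6 + 26.7078*m^5 - 0.851700000000001*m^4 - 2.691*m^3 + 4.8121*m^2 - 1.688*m + 0.16)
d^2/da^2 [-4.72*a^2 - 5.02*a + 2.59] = -9.44000000000000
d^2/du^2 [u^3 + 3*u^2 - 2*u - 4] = 6*u + 6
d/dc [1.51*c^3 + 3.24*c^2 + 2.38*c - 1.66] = 4.53*c^2 + 6.48*c + 2.38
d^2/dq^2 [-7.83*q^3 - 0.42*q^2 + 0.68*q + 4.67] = -46.98*q - 0.84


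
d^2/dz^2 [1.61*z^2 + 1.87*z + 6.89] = 3.22000000000000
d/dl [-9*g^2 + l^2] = 2*l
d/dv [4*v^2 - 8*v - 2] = 8*v - 8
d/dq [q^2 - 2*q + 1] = 2*q - 2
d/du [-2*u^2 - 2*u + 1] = -4*u - 2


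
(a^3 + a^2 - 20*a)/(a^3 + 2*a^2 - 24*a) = (a + 5)/(a + 6)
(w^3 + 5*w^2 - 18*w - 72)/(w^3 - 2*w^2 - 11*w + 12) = (w + 6)/(w - 1)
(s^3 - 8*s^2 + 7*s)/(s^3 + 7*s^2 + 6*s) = (s^2 - 8*s + 7)/(s^2 + 7*s + 6)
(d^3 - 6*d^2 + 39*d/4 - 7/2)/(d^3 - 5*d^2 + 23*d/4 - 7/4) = (d - 2)/(d - 1)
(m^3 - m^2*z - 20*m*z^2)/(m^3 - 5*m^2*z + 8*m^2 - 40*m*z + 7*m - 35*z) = m*(m + 4*z)/(m^2 + 8*m + 7)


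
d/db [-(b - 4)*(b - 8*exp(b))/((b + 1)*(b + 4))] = (8*b^3*exp(b) - 9*b^2 - 64*b*exp(b) - 8*b + 64*exp(b) + 16)/(b^4 + 10*b^3 + 33*b^2 + 40*b + 16)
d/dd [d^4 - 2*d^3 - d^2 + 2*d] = 4*d^3 - 6*d^2 - 2*d + 2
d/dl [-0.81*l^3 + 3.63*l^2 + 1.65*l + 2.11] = -2.43*l^2 + 7.26*l + 1.65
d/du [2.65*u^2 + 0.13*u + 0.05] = 5.3*u + 0.13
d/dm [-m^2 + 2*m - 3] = 2 - 2*m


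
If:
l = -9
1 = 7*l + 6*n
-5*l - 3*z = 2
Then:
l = -9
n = 32/3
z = 43/3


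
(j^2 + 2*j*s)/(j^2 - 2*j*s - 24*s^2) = j*(-j - 2*s)/(-j^2 + 2*j*s + 24*s^2)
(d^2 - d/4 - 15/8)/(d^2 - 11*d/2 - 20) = (-8*d^2 + 2*d + 15)/(4*(-2*d^2 + 11*d + 40))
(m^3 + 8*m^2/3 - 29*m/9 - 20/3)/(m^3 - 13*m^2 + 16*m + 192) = (m^2 - m/3 - 20/9)/(m^2 - 16*m + 64)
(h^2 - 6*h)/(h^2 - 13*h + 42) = h/(h - 7)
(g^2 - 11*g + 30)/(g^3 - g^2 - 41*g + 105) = (g - 6)/(g^2 + 4*g - 21)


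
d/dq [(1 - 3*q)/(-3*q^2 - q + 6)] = (9*q^2 + 3*q - (3*q - 1)*(6*q + 1) - 18)/(3*q^2 + q - 6)^2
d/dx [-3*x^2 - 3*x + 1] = -6*x - 3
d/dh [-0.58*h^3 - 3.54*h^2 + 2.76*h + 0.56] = -1.74*h^2 - 7.08*h + 2.76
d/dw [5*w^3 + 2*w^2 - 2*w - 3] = 15*w^2 + 4*w - 2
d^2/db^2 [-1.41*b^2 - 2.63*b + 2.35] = -2.82000000000000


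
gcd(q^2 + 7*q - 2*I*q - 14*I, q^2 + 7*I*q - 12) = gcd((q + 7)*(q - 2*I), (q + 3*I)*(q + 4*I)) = 1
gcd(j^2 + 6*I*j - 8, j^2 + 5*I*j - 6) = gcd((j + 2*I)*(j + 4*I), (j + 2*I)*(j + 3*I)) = j + 2*I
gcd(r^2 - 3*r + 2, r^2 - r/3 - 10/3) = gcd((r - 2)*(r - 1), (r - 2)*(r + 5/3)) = r - 2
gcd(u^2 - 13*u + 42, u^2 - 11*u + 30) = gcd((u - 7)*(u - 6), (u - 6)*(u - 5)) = u - 6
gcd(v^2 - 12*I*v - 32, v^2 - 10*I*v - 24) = v - 4*I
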